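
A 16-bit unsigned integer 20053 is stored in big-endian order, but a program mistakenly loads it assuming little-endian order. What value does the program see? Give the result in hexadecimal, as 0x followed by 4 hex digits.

0x554E

20053 in 16-bit hexadecimal is 0x4E55.
Stored big-endian, the bytes at ascending addresses are 4E 55.
Read back as little-endian, the first byte is least significant, giving 0x554E.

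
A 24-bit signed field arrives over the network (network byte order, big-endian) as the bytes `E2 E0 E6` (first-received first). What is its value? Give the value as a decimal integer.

Big-endian: lowest address holds the most-significant byte.
The bytes are already most-significant first: 0xE2E0E6.
Top bit is set, so as a signed 24-bit value this is 0xE2E0E6 − 2^24 = -1908506.

-1908506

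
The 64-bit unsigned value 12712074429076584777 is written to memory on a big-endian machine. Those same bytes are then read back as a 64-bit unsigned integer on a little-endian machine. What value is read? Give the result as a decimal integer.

5312399828177414832

12712074429076584777 in 64-bit hexadecimal is 0xB06A5C577F6FB949.
Stored big-endian, the bytes at ascending addresses are B0 6A 5C 57 7F 6F B9 49.
Read back as little-endian, the first byte is least significant, giving 0x49B96F7F575C6AB0.
0x49B96F7F575C6AB0 = 5312399828177414832.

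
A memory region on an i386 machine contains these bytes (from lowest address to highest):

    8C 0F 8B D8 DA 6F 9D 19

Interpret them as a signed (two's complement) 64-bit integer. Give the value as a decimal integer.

1845754408018317196

In little-endian order the low byte comes first in memory.
Reassemble most-significant byte first: 19 9D 6F DA D8 8B 0F 8C → 0x199D6FDAD88B0F8C.
0x199D6FDAD88B0F8C = 1845754408018317196.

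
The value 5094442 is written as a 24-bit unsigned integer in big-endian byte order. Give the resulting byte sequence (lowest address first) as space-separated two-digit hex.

5094442 in hexadecimal, padded to 24 bits, is 0x4DBC2A.
Split into bytes (most-significant first): 4D BC 2A.
In big-endian order the high byte comes first in memory.
So the memory order matches the most-significant-first order: 4D BC 2A.

4D BC 2A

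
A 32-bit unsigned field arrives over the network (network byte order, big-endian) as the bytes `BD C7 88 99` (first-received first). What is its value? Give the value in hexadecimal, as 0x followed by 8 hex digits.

0xBDC78899

In big-endian order the high byte comes first in memory.
The bytes are already most-significant first: 0xBDC78899.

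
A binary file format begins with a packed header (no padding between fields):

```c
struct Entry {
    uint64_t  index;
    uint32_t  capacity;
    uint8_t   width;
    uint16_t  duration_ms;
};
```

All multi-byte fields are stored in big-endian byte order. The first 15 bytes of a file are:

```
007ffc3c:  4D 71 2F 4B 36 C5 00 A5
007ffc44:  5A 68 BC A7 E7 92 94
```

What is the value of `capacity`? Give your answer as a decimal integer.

1516813479

`capacity` follows `index` (8 bytes), so it starts at byte offset 8 and occupies 4 bytes.
Bytes at offsets 8..11: 5A 68 BC A7.
In big-endian order the high byte comes first in memory.
The bytes are already most-significant first: 0x5A68BCA7.
0x5A68BCA7 = 1516813479.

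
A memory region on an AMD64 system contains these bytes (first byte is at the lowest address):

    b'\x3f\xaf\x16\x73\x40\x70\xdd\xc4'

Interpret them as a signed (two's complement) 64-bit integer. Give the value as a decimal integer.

-4261126250311536833

In little-endian order the low byte comes first in memory.
Reassemble most-significant byte first: C4 DD 70 40 73 16 AF 3F → 0xC4DD70407316AF3F.
Top bit is set, so as a signed 64-bit value this is 0xC4DD70407316AF3F − 2^64 = -4261126250311536833.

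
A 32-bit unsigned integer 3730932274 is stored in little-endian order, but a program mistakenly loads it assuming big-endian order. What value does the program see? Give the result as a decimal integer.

3730932274 in 32-bit hexadecimal is 0xDE618232.
Stored little-endian, the bytes at ascending addresses are 32 82 61 DE.
Read back as big-endian, the last byte is least significant, giving 0x328261DE.
0x328261DE = 847405534.

847405534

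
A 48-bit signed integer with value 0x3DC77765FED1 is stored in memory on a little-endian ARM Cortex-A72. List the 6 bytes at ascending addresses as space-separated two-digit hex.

Split into bytes (most-significant first): 3D C7 77 65 FE D1.
Little-endian: lowest address holds the least-significant byte.
So at ascending addresses the bytes are D1 FE 65 77 C7 3D.

D1 FE 65 77 C7 3D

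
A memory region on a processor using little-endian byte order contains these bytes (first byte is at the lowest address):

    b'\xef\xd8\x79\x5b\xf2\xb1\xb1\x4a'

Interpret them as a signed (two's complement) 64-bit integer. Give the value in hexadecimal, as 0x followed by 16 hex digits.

0x4AB1B1F25B79D8EF

Little-endian: lowest address holds the least-significant byte.
Reassemble most-significant byte first: 4A B1 B1 F2 5B 79 D8 EF → 0x4AB1B1F25B79D8EF.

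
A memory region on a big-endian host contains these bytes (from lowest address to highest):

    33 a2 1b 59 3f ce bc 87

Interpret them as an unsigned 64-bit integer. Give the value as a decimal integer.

3720566312298003591

In big-endian order the high byte comes first in memory.
The bytes are already most-significant first: 0x33A21B593FCEBC87.
0x33A21B593FCEBC87 = 3720566312298003591.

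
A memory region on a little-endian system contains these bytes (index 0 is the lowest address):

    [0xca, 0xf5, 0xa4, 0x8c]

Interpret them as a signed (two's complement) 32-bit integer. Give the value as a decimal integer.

Little-endian: lowest address holds the least-significant byte.
Reassemble most-significant byte first: 8C A4 F5 CA → 0x8CA4F5CA.
Top bit is set, so as a signed 32-bit value this is 0x8CA4F5CA − 2^32 = -1935346230.

-1935346230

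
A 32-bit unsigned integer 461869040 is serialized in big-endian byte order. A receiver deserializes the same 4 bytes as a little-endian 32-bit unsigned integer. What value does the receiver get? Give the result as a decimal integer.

4035938075

461869040 in 32-bit hexadecimal is 0x1B878FF0.
Stored big-endian, the bytes at ascending addresses are 1B 87 8F F0.
Read back as little-endian, the first byte is least significant, giving 0xF08F871B.
0xF08F871B = 4035938075.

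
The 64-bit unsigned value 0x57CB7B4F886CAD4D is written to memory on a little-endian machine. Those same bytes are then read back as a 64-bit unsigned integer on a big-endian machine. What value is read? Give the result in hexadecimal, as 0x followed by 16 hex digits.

0x4DAD6C884F7BCB57

Stored little-endian, the bytes at ascending addresses are 4D AD 6C 88 4F 7B CB 57.
Read back as big-endian, the last byte is least significant, giving 0x4DAD6C884F7BCB57.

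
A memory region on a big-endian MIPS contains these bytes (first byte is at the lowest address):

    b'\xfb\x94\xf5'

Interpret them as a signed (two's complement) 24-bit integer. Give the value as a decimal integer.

-289547

In big-endian order the high byte comes first in memory.
The bytes are already most-significant first: 0xFB94F5.
Top bit is set, so as a signed 24-bit value this is 0xFB94F5 − 2^24 = -289547.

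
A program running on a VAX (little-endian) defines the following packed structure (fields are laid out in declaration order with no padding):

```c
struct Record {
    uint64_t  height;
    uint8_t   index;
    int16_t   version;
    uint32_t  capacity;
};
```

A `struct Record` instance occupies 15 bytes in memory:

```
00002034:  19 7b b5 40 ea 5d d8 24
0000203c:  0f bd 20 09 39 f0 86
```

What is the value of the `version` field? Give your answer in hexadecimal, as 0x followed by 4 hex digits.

0x20BD

`version` follows `height` (8 B), `index` (1 B), so it starts at offset 8 + 1 = 9 and occupies 2 bytes.
Bytes at offsets 9..10: BD 20.
Little-endian stores the least-significant byte at the lowest address.
Reassemble most-significant byte first: 20 BD → 0x20BD.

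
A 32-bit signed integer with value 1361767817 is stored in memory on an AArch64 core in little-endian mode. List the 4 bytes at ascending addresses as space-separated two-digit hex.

89 ED 2A 51

1361767817 in hexadecimal, padded to 32 bits, is 0x512AED89.
Split into bytes (most-significant first): 51 2A ED 89.
In little-endian order the low byte comes first in memory.
So at ascending addresses the bytes are 89 ED 2A 51.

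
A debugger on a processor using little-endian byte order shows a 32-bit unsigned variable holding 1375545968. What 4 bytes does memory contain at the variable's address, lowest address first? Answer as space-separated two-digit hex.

1375545968 in hexadecimal, padded to 32 bits, is 0x51FD2A70.
Split into bytes (most-significant first): 51 FD 2A 70.
In little-endian order the low byte comes first in memory.
So at ascending addresses the bytes are 70 2A FD 51.

70 2A FD 51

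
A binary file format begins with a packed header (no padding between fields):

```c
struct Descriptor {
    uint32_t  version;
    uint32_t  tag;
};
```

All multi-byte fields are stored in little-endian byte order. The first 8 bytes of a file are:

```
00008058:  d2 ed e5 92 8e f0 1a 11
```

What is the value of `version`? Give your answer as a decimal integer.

2464542162

`version` is the first field, at byte offset 0, occupying 4 bytes.
Bytes at offsets 0..3: D2 ED E5 92.
In little-endian order the low byte comes first in memory.
Reassemble most-significant byte first: 92 E5 ED D2 → 0x92E5EDD2.
0x92E5EDD2 = 2464542162.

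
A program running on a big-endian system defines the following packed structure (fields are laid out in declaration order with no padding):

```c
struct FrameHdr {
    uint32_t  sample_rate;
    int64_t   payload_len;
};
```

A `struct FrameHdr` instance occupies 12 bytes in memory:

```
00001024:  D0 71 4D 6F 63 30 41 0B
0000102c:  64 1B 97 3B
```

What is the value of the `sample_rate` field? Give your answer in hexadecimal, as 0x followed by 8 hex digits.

0xD0714D6F

`sample_rate` is the first field, at byte offset 0, occupying 4 bytes.
Bytes at offsets 0..3: D0 71 4D 6F.
Big-endian: lowest address holds the most-significant byte.
The bytes are already most-significant first: 0xD0714D6F.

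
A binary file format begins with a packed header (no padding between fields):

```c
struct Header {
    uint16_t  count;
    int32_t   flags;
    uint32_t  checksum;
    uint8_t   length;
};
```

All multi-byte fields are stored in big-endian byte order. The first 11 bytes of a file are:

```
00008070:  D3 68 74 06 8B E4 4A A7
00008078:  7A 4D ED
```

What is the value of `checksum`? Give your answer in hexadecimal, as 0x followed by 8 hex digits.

`checksum` follows `count` (2 B), `flags` (4 B), so it starts at offset 2 + 4 = 6 and occupies 4 bytes.
Bytes at offsets 6..9: 4A A7 7A 4D.
In big-endian order the high byte comes first in memory.
The bytes are already most-significant first: 0x4AA77A4D.

0x4AA77A4D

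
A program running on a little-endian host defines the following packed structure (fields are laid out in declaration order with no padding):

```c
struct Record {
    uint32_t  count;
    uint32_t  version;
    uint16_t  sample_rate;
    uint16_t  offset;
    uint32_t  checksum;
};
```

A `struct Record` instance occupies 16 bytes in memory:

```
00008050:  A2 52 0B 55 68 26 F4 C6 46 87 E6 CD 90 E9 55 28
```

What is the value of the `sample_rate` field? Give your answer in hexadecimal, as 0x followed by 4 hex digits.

`sample_rate` follows `count` (4 B), `version` (4 B), so it starts at offset 4 + 4 = 8 and occupies 2 bytes.
Bytes at offsets 8..9: 46 87.
Little-endian stores the least-significant byte at the lowest address.
Reassemble most-significant byte first: 87 46 → 0x8746.

0x8746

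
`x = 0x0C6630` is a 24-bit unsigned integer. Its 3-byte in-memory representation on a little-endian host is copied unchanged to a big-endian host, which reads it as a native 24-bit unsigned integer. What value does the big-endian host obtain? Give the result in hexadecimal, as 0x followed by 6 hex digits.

0x30660C

Stored little-endian, the bytes at ascending addresses are 30 66 0C.
Read back as big-endian, the last byte is least significant, giving 0x30660C.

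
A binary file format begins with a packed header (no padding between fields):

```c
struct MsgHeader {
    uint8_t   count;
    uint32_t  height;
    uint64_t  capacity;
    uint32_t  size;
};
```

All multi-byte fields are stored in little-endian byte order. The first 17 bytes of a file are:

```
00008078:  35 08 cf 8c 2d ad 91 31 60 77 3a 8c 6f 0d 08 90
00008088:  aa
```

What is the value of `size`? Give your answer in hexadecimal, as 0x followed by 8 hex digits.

0xAA90080D

`size` follows `count` (1 B), `height` (4 B), `capacity` (8 B), so it starts at offset 1 + 4 + 8 = 13 and occupies 4 bytes.
Bytes at offsets 13..16: 0D 08 90 AA.
Little-endian: lowest address holds the least-significant byte.
Reassemble most-significant byte first: AA 90 08 0D → 0xAA90080D.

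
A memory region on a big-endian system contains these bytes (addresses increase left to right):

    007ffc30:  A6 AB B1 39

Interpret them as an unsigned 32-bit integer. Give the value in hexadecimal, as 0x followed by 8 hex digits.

0xA6ABB139

Big-endian stores the most-significant byte at the lowest address.
The bytes are already most-significant first: 0xA6ABB139.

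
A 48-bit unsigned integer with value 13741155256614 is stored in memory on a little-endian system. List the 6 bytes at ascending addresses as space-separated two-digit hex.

13741155256614 in hexadecimal, padded to 48 bits, is 0x0C7F5CAD8926.
Split into bytes (most-significant first): 0C 7F 5C AD 89 26.
In little-endian order the low byte comes first in memory.
So at ascending addresses the bytes are 26 89 AD 5C 7F 0C.

26 89 AD 5C 7F 0C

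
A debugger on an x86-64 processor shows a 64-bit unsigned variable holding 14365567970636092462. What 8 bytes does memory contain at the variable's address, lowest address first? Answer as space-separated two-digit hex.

2E 54 7E 0E F5 BF 5C C7

14365567970636092462 in hexadecimal, padded to 64 bits, is 0xC75CBFF50E7E542E.
Split into bytes (most-significant first): C7 5C BF F5 0E 7E 54 2E.
In little-endian order the low byte comes first in memory.
So at ascending addresses the bytes are 2E 54 7E 0E F5 BF 5C C7.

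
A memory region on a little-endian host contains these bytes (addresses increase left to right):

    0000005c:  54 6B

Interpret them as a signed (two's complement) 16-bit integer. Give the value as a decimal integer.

Little-endian stores the least-significant byte at the lowest address.
Reassemble most-significant byte first: 6B 54 → 0x6B54.
0x6B54 = 27476.

27476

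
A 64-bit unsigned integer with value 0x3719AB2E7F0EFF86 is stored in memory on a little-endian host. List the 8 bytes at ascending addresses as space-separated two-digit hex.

86 FF 0E 7F 2E AB 19 37

Split into bytes (most-significant first): 37 19 AB 2E 7F 0E FF 86.
In little-endian order the low byte comes first in memory.
So at ascending addresses the bytes are 86 FF 0E 7F 2E AB 19 37.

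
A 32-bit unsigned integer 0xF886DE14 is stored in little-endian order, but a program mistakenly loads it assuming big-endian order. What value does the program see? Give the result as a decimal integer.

Stored little-endian, the bytes at ascending addresses are 14 DE 86 F8.
Read back as big-endian, the last byte is least significant, giving 0x14DE86F8.
0x14DE86F8 = 350127864.

350127864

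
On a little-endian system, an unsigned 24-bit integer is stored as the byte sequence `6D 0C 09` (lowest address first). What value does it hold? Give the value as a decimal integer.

In little-endian order the low byte comes first in memory.
Reassemble most-significant byte first: 09 0C 6D → 0x090C6D.
0x090C6D = 593005.

593005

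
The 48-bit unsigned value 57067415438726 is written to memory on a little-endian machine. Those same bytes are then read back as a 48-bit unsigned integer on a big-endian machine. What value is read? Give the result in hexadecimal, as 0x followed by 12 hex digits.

0x8685060BE733

57067415438726 in 48-bit hexadecimal is 0x33E70B068586.
Stored little-endian, the bytes at ascending addresses are 86 85 06 0B E7 33.
Read back as big-endian, the last byte is least significant, giving 0x8685060BE733.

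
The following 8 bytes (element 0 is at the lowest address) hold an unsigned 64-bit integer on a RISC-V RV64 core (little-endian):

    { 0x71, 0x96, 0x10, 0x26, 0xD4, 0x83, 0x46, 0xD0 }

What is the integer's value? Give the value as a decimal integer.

In little-endian order the low byte comes first in memory.
Reassemble most-significant byte first: D0 46 83 D4 26 10 96 71 → 0xD04683D426109671.
0xD04683D426109671 = 15007827755453683313.

15007827755453683313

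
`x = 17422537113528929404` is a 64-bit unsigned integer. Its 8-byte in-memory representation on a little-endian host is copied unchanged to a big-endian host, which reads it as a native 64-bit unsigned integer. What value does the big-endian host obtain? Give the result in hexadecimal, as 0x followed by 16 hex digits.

0x7C8CF3393249C9F1

17422537113528929404 in 64-bit hexadecimal is 0xF1C9493239F38C7C.
Stored little-endian, the bytes at ascending addresses are 7C 8C F3 39 32 49 C9 F1.
Read back as big-endian, the last byte is least significant, giving 0x7C8CF3393249C9F1.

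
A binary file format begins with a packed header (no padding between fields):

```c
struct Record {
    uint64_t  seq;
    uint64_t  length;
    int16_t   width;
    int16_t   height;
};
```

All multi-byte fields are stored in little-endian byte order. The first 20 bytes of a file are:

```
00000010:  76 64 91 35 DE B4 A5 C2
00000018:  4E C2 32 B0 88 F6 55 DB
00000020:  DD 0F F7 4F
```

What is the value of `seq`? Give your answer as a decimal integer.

14025815480989738102

`seq` is the first field, at byte offset 0, occupying 8 bytes.
Bytes at offsets 0..7: 76 64 91 35 DE B4 A5 C2.
In little-endian order the low byte comes first in memory.
Reassemble most-significant byte first: C2 A5 B4 DE 35 91 64 76 → 0xC2A5B4DE35916476.
0xC2A5B4DE35916476 = 14025815480989738102.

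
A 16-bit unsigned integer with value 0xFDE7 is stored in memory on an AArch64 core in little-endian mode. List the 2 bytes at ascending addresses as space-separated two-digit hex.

Split into bytes (most-significant first): FD E7.
Little-endian: lowest address holds the least-significant byte.
So at ascending addresses the bytes are E7 FD.

E7 FD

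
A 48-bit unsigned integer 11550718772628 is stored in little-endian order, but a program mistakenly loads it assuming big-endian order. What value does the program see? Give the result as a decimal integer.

11550718772628 in 48-bit hexadecimal is 0x0A815C7D4594.
Stored little-endian, the bytes at ascending addresses are 94 45 7D 5C 81 0A.
Read back as big-endian, the last byte is least significant, giving 0x94457D5C810A.
0x94457D5C810A = 163026176868618.

163026176868618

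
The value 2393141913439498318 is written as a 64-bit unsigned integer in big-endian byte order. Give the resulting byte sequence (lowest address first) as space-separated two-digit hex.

2393141913439498318 in hexadecimal, padded to 64 bits, is 0x213625E40FA8F04E.
Split into bytes (most-significant first): 21 36 25 E4 0F A8 F0 4E.
Big-endian stores the most-significant byte at the lowest address.
So the memory order matches the most-significant-first order: 21 36 25 E4 0F A8 F0 4E.

21 36 25 E4 0F A8 F0 4E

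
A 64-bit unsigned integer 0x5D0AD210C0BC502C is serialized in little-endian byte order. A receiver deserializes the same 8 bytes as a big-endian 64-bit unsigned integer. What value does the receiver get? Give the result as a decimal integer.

3193259668907625053

Stored little-endian, the bytes at ascending addresses are 2C 50 BC C0 10 D2 0A 5D.
Read back as big-endian, the last byte is least significant, giving 0x2C50BCC010D20A5D.
0x2C50BCC010D20A5D = 3193259668907625053.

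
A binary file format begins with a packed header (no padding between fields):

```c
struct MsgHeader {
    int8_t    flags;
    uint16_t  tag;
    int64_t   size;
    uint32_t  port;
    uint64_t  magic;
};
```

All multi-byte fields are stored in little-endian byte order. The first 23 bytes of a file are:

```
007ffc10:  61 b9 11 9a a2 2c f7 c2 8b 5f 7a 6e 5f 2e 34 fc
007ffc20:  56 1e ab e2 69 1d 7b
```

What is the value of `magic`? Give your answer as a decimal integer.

8871363263244162812

`magic` follows `flags` (1 B), `tag` (2 B), `size` (8 B), `port` (4 B), so it starts at offset 1 + 2 + 8 + 4 = 15 and occupies 8 bytes.
Bytes at offsets 15..22: FC 56 1E AB E2 69 1D 7B.
In little-endian order the low byte comes first in memory.
Reassemble most-significant byte first: 7B 1D 69 E2 AB 1E 56 FC → 0x7B1D69E2AB1E56FC.
0x7B1D69E2AB1E56FC = 8871363263244162812.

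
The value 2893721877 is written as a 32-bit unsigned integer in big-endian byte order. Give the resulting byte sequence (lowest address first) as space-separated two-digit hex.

2893721877 in hexadecimal, padded to 32 bits, is 0xAC7AB115.
Split into bytes (most-significant first): AC 7A B1 15.
Big-endian: lowest address holds the most-significant byte.
So the memory order matches the most-significant-first order: AC 7A B1 15.

AC 7A B1 15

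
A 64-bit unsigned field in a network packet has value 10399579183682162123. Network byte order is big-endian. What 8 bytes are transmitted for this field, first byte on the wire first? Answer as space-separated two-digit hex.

90 52 BA 2B 10 EC 0D CB

10399579183682162123 in hexadecimal, padded to 64 bits, is 0x9052BA2B10EC0DCB.
Split into bytes (most-significant first): 90 52 BA 2B 10 EC 0D CB.
In big-endian order the high byte comes first in memory.
So the memory order matches the most-significant-first order: 90 52 BA 2B 10 EC 0D CB.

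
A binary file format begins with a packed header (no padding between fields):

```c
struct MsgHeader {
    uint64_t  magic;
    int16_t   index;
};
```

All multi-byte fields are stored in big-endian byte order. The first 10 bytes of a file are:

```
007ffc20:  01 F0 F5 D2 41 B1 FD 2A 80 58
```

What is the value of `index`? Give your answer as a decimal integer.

-32680

`index` follows `magic` (8 bytes), so it starts at byte offset 8 and occupies 2 bytes.
Bytes at offsets 8..9: 80 58.
In big-endian order the high byte comes first in memory.
The bytes are already most-significant first: 0x8058.
Top bit is set, so as a signed 16-bit value this is 0x8058 − 2^16 = -32680.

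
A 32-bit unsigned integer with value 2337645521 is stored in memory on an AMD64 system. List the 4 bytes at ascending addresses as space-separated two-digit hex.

2337645521 in hexadecimal, padded to 32 bits, is 0x8B55A3D1.
Split into bytes (most-significant first): 8B 55 A3 D1.
Little-endian: lowest address holds the least-significant byte.
So at ascending addresses the bytes are D1 A3 55 8B.

D1 A3 55 8B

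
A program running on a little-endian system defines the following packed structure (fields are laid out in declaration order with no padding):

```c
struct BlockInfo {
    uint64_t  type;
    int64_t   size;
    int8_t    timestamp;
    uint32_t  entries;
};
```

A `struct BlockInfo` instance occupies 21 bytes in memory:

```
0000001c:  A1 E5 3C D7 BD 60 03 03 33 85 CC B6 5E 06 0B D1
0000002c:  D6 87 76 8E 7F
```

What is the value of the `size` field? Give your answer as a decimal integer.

`size` follows `type` (8 bytes), so it starts at byte offset 8 and occupies 8 bytes.
Bytes at offsets 8..15: 33 85 CC B6 5E 06 0B D1.
Little-endian: lowest address holds the least-significant byte.
Reassemble most-significant byte first: D1 0B 06 5E B6 CC 85 33 → 0xD10B065EB6CC8533.
Top bit is set, so as a signed 64-bit value this is 0xD10B065EB6CC8533 − 2^64 = -3383603691175246541.

-3383603691175246541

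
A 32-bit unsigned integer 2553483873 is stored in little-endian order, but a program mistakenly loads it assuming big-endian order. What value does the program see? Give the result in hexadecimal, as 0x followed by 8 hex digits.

2553483873 in 32-bit hexadecimal is 0x98331261.
Stored little-endian, the bytes at ascending addresses are 61 12 33 98.
Read back as big-endian, the last byte is least significant, giving 0x61123398.

0x61123398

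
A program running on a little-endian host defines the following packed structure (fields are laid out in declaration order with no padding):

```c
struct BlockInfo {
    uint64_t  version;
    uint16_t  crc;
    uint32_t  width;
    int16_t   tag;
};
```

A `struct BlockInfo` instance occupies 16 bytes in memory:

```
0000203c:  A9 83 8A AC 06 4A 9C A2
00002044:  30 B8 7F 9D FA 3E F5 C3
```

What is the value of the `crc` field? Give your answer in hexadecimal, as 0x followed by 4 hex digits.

0xB830

`crc` follows `version` (8 bytes), so it starts at byte offset 8 and occupies 2 bytes.
Bytes at offsets 8..9: 30 B8.
Little-endian stores the least-significant byte at the lowest address.
Reassemble most-significant byte first: B8 30 → 0xB830.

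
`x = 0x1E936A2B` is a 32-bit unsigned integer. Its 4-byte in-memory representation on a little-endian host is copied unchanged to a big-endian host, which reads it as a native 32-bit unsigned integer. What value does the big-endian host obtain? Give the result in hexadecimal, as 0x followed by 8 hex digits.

0x2B6A931E

Stored little-endian, the bytes at ascending addresses are 2B 6A 93 1E.
Read back as big-endian, the last byte is least significant, giving 0x2B6A931E.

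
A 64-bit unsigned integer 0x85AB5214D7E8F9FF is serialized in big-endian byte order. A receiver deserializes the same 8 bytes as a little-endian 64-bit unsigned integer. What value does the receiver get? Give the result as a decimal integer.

Stored big-endian, the bytes at ascending addresses are 85 AB 52 14 D7 E8 F9 FF.
Read back as little-endian, the first byte is least significant, giving 0xFFF9E8D71452AB85.
0xFFF9E8D71452AB85 = 18445029759329151877.

18445029759329151877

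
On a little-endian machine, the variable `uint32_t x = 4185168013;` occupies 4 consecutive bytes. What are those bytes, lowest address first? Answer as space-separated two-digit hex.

8D 98 74 F9

4185168013 in hexadecimal, padded to 32 bits, is 0xF974988D.
Split into bytes (most-significant first): F9 74 98 8D.
Little-endian: lowest address holds the least-significant byte.
So at ascending addresses the bytes are 8D 98 74 F9.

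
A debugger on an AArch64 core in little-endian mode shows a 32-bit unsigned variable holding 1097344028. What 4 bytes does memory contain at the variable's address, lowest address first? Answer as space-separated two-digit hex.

1C 24 68 41

1097344028 in hexadecimal, padded to 32 bits, is 0x4168241C.
Split into bytes (most-significant first): 41 68 24 1C.
Little-endian: lowest address holds the least-significant byte.
So at ascending addresses the bytes are 1C 24 68 41.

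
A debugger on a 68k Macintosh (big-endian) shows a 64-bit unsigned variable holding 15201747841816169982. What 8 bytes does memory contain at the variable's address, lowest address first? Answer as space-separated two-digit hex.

15201747841816169982 in hexadecimal, padded to 64 bits, is 0xD2F7751EAC838DFE.
Split into bytes (most-significant first): D2 F7 75 1E AC 83 8D FE.
In big-endian order the high byte comes first in memory.
So the memory order matches the most-significant-first order: D2 F7 75 1E AC 83 8D FE.

D2 F7 75 1E AC 83 8D FE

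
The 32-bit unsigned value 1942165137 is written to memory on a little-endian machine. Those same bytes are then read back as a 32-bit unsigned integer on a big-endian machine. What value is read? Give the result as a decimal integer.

1942165137 in 32-bit hexadecimal is 0x73C31691.
Stored little-endian, the bytes at ascending addresses are 91 16 C3 73.
Read back as big-endian, the last byte is least significant, giving 0x9116C373.
0x9116C373 = 2434188147.

2434188147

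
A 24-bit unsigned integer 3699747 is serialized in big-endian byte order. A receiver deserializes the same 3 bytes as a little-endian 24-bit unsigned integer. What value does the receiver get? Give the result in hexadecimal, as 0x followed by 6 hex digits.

0x237438

3699747 in 24-bit hexadecimal is 0x387423.
Stored big-endian, the bytes at ascending addresses are 38 74 23.
Read back as little-endian, the first byte is least significant, giving 0x237438.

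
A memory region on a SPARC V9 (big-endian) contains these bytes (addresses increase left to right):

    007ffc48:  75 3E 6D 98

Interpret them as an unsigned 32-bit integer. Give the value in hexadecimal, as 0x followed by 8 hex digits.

0x753E6D98

Big-endian: lowest address holds the most-significant byte.
The bytes are already most-significant first: 0x753E6D98.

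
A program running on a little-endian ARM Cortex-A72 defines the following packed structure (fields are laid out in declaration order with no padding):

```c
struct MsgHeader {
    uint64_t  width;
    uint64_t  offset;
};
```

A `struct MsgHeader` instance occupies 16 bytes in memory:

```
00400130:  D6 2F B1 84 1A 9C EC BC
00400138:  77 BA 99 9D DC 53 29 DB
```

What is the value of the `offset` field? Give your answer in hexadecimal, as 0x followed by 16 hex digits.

0xDB2953DC9D99BA77

`offset` follows `width` (8 bytes), so it starts at byte offset 8 and occupies 8 bytes.
Bytes at offsets 8..15: 77 BA 99 9D DC 53 29 DB.
In little-endian order the low byte comes first in memory.
Reassemble most-significant byte first: DB 29 53 DC 9D 99 BA 77 → 0xDB2953DC9D99BA77.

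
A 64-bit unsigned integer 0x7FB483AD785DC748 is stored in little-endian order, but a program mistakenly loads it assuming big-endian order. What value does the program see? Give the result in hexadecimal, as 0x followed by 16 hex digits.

0x48C75D78AD83B47F

Stored little-endian, the bytes at ascending addresses are 48 C7 5D 78 AD 83 B4 7F.
Read back as big-endian, the last byte is least significant, giving 0x48C75D78AD83B47F.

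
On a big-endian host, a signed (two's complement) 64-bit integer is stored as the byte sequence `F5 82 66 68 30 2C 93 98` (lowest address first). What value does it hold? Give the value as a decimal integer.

Big-endian: lowest address holds the most-significant byte.
The bytes are already most-significant first: 0xF5826668302C9398.
Top bit is set, so as a signed 64-bit value this is 0xF5826668302C9398 − 2^64 = -755929189773962344.

-755929189773962344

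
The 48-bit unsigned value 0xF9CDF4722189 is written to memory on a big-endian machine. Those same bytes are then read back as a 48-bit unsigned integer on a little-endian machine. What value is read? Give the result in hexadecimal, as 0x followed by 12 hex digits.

0x892172F4CDF9

Stored big-endian, the bytes at ascending addresses are F9 CD F4 72 21 89.
Read back as little-endian, the first byte is least significant, giving 0x892172F4CDF9.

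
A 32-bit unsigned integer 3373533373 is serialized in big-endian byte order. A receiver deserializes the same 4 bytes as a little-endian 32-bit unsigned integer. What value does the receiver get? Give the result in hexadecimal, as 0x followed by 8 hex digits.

0xBD0814C9

3373533373 in 32-bit hexadecimal is 0xC91408BD.
Stored big-endian, the bytes at ascending addresses are C9 14 08 BD.
Read back as little-endian, the first byte is least significant, giving 0xBD0814C9.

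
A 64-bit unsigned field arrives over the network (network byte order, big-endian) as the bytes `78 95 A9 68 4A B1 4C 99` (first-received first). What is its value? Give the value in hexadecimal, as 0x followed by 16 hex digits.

In big-endian order the high byte comes first in memory.
The bytes are already most-significant first: 0x7895A9684AB14C99.

0x7895A9684AB14C99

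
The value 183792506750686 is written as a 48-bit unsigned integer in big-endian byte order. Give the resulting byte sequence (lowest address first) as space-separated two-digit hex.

A7 28 87 13 C6 DE

183792506750686 in hexadecimal, padded to 48 bits, is 0xA7288713C6DE.
Split into bytes (most-significant first): A7 28 87 13 C6 DE.
In big-endian order the high byte comes first in memory.
So the memory order matches the most-significant-first order: A7 28 87 13 C6 DE.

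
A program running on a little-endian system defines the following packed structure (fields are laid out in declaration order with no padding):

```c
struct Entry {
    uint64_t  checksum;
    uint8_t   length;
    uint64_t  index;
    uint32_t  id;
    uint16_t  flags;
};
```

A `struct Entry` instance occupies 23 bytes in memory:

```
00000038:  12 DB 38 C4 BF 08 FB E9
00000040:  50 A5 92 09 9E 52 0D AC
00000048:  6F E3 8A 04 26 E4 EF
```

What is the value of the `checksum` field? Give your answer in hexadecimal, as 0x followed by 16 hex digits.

0xE9FB08BFC438DB12

`checksum` is the first field, at byte offset 0, occupying 8 bytes.
Bytes at offsets 0..7: 12 DB 38 C4 BF 08 FB E9.
Little-endian: lowest address holds the least-significant byte.
Reassemble most-significant byte first: E9 FB 08 BF C4 38 DB 12 → 0xE9FB08BFC438DB12.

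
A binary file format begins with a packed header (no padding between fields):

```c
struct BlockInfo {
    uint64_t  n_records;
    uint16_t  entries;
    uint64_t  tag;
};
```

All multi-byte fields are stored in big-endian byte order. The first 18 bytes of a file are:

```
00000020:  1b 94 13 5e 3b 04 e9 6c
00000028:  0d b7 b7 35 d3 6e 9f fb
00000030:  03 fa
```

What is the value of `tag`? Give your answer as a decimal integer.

`tag` follows `n_records` (8 B), `entries` (2 B), so it starts at offset 8 + 2 = 10 and occupies 8 bytes.
Bytes at offsets 10..17: B7 35 D3 6E 9F FB 03 FA.
Big-endian: lowest address holds the most-significant byte.
The bytes are already most-significant first: 0xB735D36E9FFB03FA.
0xB735D36E9FFB03FA = 13201690354790368250.

13201690354790368250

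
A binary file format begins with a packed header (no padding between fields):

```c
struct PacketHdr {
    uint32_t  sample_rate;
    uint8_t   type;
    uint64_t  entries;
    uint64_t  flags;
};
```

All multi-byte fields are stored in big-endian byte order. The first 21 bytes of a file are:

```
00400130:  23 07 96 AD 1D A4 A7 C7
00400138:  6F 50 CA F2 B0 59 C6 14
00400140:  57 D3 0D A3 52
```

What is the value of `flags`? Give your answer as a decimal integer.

`flags` follows `sample_rate` (4 B), `type` (1 B), `entries` (8 B), so it starts at offset 4 + 1 + 8 = 13 and occupies 8 bytes.
Bytes at offsets 13..20: 59 C6 14 57 D3 0D A3 52.
Big-endian: lowest address holds the most-significant byte.
The bytes are already most-significant first: 0x59C61457D30DA352.
0x59C61457D30DA352 = 6468880282199892818.

6468880282199892818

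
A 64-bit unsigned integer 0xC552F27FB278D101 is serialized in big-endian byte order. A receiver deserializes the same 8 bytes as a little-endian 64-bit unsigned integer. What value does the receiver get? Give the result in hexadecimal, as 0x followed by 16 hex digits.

Stored big-endian, the bytes at ascending addresses are C5 52 F2 7F B2 78 D1 01.
Read back as little-endian, the first byte is least significant, giving 0x01D178B27FF252C5.

0x01D178B27FF252C5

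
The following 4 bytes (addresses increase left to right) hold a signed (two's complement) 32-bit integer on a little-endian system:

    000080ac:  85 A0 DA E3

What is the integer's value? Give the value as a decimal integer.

In little-endian order the low byte comes first in memory.
Reassemble most-significant byte first: E3 DA A0 85 → 0xE3DAA085.
Top bit is set, so as a signed 32-bit value this is 0xE3DAA085 − 2^32 = -472211323.

-472211323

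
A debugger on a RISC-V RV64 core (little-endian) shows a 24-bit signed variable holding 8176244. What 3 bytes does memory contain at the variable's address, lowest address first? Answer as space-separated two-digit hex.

8176244 in hexadecimal, padded to 24 bits, is 0x7CC274.
Split into bytes (most-significant first): 7C C2 74.
Little-endian: lowest address holds the least-significant byte.
So at ascending addresses the bytes are 74 C2 7C.

74 C2 7C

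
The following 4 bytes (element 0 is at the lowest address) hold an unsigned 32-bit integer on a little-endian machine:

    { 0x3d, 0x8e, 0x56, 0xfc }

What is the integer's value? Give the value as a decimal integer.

4233530941

Little-endian: lowest address holds the least-significant byte.
Reassemble most-significant byte first: FC 56 8E 3D → 0xFC568E3D.
0xFC568E3D = 4233530941.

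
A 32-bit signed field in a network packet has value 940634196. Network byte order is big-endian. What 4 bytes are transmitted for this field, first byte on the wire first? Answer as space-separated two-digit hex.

940634196 in hexadecimal, padded to 32 bits, is 0x3810F054.
Split into bytes (most-significant first): 38 10 F0 54.
In big-endian order the high byte comes first in memory.
So the memory order matches the most-significant-first order: 38 10 F0 54.

38 10 F0 54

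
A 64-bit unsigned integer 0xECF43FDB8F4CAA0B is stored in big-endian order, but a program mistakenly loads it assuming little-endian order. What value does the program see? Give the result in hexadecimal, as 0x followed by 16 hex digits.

0x0BAA4C8FDB3FF4EC

Stored big-endian, the bytes at ascending addresses are EC F4 3F DB 8F 4C AA 0B.
Read back as little-endian, the first byte is least significant, giving 0x0BAA4C8FDB3FF4EC.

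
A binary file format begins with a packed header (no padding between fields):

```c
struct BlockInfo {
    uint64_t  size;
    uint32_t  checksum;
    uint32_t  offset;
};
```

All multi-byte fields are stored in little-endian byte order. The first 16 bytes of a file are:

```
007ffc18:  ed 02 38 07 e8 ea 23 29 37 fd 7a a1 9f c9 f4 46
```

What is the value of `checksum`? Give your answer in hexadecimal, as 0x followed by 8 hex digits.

0xA17AFD37

`checksum` follows `size` (8 bytes), so it starts at byte offset 8 and occupies 4 bytes.
Bytes at offsets 8..11: 37 FD 7A A1.
Little-endian: lowest address holds the least-significant byte.
Reassemble most-significant byte first: A1 7A FD 37 → 0xA17AFD37.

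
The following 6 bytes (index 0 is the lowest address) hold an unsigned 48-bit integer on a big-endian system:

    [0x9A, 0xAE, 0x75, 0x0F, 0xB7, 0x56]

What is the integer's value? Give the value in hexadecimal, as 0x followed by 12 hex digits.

In big-endian order the high byte comes first in memory.
The bytes are already most-significant first: 0x9AAE750FB756.

0x9AAE750FB756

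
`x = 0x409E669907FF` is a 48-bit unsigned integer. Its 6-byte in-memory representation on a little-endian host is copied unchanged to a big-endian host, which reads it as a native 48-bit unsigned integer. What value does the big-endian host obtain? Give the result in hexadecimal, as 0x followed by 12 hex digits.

Stored little-endian, the bytes at ascending addresses are FF 07 99 66 9E 40.
Read back as big-endian, the last byte is least significant, giving 0xFF0799669E40.

0xFF0799669E40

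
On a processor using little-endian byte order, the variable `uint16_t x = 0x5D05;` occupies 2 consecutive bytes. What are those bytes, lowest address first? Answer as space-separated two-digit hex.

05 5D

Split into bytes (most-significant first): 5D 05.
Little-endian: lowest address holds the least-significant byte.
So at ascending addresses the bytes are 05 5D.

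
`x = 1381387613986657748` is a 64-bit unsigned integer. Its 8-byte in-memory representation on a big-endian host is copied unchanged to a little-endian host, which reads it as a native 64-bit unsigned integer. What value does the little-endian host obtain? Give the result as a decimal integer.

15318374337441704723

1381387613986657748 in 64-bit hexadecimal is 0x132BACB74CCC95D4.
Stored big-endian, the bytes at ascending addresses are 13 2B AC B7 4C CC 95 D4.
Read back as little-endian, the first byte is least significant, giving 0xD495CC4CB7AC2B13.
0xD495CC4CB7AC2B13 = 15318374337441704723.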